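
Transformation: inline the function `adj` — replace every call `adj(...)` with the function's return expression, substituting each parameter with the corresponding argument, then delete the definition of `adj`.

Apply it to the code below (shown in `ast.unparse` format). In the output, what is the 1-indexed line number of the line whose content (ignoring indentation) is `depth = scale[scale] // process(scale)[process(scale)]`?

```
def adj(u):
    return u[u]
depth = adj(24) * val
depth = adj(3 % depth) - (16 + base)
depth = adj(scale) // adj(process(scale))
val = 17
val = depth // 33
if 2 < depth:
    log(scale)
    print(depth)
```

3

Transformed code:
depth = 24[24] * val
depth = (3 % depth)[3 % depth] - (16 + base)
depth = scale[scale] // process(scale)[process(scale)]
val = 17
val = depth // 33
if 2 < depth:
    log(scale)
    print(depth)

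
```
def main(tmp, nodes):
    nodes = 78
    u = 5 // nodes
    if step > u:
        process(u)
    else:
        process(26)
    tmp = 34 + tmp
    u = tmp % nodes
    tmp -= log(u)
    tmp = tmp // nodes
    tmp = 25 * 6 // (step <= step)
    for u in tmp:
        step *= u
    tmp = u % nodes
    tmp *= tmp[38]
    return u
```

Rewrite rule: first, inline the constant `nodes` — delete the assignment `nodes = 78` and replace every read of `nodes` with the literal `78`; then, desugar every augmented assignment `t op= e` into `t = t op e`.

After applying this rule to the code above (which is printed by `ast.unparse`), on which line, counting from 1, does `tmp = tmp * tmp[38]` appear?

Transformed code:
def main(tmp, nodes):
    u = 5 // 78
    if step > u:
        process(u)
    else:
        process(26)
    tmp = 34 + tmp
    u = tmp % 78
    tmp = tmp - log(u)
    tmp = tmp // 78
    tmp = 25 * 6 // (step <= step)
    for u in tmp:
        step = step * u
    tmp = u % 78
    tmp = tmp * tmp[38]
    return u

15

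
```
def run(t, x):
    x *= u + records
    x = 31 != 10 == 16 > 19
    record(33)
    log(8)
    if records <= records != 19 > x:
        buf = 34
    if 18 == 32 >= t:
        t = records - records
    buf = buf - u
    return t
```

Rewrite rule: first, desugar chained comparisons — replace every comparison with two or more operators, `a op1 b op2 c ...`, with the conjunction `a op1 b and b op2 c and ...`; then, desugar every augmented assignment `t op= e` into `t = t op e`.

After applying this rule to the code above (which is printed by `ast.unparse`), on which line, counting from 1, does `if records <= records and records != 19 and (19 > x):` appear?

Transformed code:
def run(t, x):
    x = x * (u + records)
    x = 31 != 10 and 10 == 16 and (16 > 19)
    record(33)
    log(8)
    if records <= records and records != 19 and (19 > x):
        buf = 34
    if 18 == 32 and 32 >= t:
        t = records - records
    buf = buf - u
    return t

6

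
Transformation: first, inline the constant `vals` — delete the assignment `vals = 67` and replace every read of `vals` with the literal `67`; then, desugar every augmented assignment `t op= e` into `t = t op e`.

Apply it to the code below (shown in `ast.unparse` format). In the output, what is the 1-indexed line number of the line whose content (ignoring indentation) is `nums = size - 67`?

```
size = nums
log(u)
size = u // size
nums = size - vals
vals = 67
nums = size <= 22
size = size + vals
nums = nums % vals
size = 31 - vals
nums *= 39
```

Transformed code:
size = nums
log(u)
size = u // size
nums = size - 67
nums = size <= 22
size = size + 67
nums = nums % 67
size = 31 - 67
nums = nums * 39

4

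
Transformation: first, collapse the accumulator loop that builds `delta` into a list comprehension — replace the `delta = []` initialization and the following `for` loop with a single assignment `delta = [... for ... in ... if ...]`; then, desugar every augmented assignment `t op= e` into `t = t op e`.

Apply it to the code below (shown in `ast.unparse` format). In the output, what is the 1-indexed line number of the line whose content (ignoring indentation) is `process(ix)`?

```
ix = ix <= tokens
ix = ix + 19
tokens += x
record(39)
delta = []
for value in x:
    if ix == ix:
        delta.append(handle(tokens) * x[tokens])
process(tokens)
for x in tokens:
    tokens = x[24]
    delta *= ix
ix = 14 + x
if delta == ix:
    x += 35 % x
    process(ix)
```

13

Transformed code:
ix = ix <= tokens
ix = ix + 19
tokens = tokens + x
record(39)
delta = [handle(tokens) * x[tokens] for value in x if ix == ix]
process(tokens)
for x in tokens:
    tokens = x[24]
    delta = delta * ix
ix = 14 + x
if delta == ix:
    x = x + 35 % x
    process(ix)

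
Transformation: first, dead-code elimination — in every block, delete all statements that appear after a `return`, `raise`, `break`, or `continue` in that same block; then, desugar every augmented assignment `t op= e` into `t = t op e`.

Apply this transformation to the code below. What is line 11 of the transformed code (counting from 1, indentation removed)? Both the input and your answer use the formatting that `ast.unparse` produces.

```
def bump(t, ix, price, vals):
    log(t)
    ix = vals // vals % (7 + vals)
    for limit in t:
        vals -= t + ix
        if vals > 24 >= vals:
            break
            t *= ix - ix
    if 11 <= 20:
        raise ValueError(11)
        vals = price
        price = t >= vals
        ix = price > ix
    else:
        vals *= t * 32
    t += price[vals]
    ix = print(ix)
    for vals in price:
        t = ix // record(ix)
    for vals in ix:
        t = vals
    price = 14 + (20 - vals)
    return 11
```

Transformed code:
def bump(t, ix, price, vals):
    log(t)
    ix = vals // vals % (7 + vals)
    for limit in t:
        vals = vals - (t + ix)
        if vals > 24 >= vals:
            break
    if 11 <= 20:
        raise ValueError(11)
    else:
        vals = vals * (t * 32)
    t = t + price[vals]
    ix = print(ix)
    for vals in price:
        t = ix // record(ix)
    for vals in ix:
        t = vals
    price = 14 + (20 - vals)
    return 11

vals = vals * (t * 32)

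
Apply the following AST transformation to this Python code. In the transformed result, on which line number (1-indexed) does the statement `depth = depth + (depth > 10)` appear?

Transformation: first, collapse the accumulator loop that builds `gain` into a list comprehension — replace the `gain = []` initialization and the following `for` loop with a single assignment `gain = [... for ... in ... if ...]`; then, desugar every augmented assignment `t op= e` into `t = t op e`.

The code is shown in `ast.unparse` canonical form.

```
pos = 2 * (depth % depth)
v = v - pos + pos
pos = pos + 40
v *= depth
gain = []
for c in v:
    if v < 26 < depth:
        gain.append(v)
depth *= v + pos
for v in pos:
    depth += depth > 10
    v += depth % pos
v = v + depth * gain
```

Transformed code:
pos = 2 * (depth % depth)
v = v - pos + pos
pos = pos + 40
v = v * depth
gain = [v for c in v if v < 26 < depth]
depth = depth * (v + pos)
for v in pos:
    depth = depth + (depth > 10)
    v = v + depth % pos
v = v + depth * gain

8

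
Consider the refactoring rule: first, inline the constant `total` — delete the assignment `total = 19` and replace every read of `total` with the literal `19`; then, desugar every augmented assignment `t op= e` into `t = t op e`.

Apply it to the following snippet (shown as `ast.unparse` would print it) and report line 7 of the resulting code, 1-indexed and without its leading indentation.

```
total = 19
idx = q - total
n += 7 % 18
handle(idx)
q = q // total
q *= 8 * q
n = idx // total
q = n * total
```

q = n * 19

Transformed code:
idx = q - 19
n = n + 7 % 18
handle(idx)
q = q // 19
q = q * (8 * q)
n = idx // 19
q = n * 19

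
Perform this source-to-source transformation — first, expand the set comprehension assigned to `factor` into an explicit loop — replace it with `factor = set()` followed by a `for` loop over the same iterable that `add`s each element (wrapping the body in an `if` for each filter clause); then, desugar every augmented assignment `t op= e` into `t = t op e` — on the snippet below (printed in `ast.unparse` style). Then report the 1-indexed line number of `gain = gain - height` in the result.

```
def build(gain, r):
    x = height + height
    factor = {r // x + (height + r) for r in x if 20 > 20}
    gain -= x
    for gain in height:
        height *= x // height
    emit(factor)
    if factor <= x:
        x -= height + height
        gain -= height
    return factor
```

Transformed code:
def build(gain, r):
    x = height + height
    factor = set()
    for r in x:
        if 20 > 20:
            factor.add(r // x + (height + r))
    gain = gain - x
    for gain in height:
        height = height * (x // height)
    emit(factor)
    if factor <= x:
        x = x - (height + height)
        gain = gain - height
    return factor

13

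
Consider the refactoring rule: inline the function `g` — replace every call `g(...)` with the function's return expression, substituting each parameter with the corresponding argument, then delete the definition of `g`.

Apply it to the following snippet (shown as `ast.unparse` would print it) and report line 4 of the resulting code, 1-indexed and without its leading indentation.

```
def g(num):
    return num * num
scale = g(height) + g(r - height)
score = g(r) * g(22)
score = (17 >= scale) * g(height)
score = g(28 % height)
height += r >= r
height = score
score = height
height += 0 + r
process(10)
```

Transformed code:
scale = height * height + (r - height) * (r - height)
score = r * r * (22 * 22)
score = (17 >= scale) * (height * height)
score = 28 % height * (28 % height)
height += r >= r
height = score
score = height
height += 0 + r
process(10)

score = 28 % height * (28 % height)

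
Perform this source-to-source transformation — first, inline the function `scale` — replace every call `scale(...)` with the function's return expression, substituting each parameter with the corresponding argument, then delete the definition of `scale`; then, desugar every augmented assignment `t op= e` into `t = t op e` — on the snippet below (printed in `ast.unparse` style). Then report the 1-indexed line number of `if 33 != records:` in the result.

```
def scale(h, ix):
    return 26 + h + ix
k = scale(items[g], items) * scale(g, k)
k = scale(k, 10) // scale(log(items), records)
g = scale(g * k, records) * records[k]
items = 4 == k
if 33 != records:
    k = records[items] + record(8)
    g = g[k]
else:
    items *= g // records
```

Transformed code:
k = (26 + items[g] + items) * (26 + g + k)
k = (26 + k + 10) // (26 + log(items) + records)
g = (26 + g * k + records) * records[k]
items = 4 == k
if 33 != records:
    k = records[items] + record(8)
    g = g[k]
else:
    items = items * (g // records)

5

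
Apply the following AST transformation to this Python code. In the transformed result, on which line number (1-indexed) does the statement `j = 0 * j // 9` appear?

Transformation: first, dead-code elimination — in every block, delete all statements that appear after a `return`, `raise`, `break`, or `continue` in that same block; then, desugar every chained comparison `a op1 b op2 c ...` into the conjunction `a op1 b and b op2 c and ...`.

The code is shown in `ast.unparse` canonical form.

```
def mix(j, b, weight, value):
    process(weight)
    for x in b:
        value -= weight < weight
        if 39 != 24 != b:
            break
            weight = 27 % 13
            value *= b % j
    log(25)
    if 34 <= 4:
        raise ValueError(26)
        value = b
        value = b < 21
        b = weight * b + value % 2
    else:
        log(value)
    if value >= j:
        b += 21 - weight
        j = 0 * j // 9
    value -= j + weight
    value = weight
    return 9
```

14

Transformed code:
def mix(j, b, weight, value):
    process(weight)
    for x in b:
        value -= weight < weight
        if 39 != 24 and 24 != b:
            break
    log(25)
    if 34 <= 4:
        raise ValueError(26)
    else:
        log(value)
    if value >= j:
        b += 21 - weight
        j = 0 * j // 9
    value -= j + weight
    value = weight
    return 9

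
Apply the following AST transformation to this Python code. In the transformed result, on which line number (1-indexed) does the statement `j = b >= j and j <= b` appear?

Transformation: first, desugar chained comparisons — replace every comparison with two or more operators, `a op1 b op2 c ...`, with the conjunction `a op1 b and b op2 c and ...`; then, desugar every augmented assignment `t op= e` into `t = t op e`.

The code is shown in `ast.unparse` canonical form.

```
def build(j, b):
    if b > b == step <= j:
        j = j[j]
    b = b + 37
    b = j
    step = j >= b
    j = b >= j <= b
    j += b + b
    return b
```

Transformed code:
def build(j, b):
    if b > b and b == step and (step <= j):
        j = j[j]
    b = b + 37
    b = j
    step = j >= b
    j = b >= j and j <= b
    j = j + (b + b)
    return b

7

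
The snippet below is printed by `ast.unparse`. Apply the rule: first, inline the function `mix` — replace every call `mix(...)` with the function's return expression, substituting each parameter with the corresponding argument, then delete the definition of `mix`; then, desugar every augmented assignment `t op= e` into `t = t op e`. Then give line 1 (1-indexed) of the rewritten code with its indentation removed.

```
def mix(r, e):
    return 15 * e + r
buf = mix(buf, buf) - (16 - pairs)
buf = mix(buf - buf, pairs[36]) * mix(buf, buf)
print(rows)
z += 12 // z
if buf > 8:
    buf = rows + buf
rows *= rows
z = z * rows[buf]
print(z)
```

buf = 15 * buf + buf - (16 - pairs)

Transformed code:
buf = 15 * buf + buf - (16 - pairs)
buf = (15 * pairs[36] + (buf - buf)) * (15 * buf + buf)
print(rows)
z = z + 12 // z
if buf > 8:
    buf = rows + buf
rows = rows * rows
z = z * rows[buf]
print(z)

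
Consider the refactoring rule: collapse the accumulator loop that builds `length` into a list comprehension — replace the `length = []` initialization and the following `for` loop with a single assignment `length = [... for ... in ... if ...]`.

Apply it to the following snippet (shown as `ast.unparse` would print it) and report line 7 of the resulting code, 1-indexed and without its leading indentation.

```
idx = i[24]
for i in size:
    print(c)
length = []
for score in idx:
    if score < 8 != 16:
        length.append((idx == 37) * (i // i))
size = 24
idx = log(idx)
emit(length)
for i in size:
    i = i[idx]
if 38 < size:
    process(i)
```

Transformed code:
idx = i[24]
for i in size:
    print(c)
length = [(idx == 37) * (i // i) for score in idx if score < 8 != 16]
size = 24
idx = log(idx)
emit(length)
for i in size:
    i = i[idx]
if 38 < size:
    process(i)

emit(length)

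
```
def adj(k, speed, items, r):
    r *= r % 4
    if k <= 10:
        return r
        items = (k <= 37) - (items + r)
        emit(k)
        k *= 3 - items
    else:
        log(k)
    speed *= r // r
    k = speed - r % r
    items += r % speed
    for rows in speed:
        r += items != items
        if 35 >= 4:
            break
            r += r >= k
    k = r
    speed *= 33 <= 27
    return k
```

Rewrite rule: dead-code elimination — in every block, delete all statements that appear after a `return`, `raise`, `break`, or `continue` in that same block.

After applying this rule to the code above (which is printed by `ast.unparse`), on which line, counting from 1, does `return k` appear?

Transformed code:
def adj(k, speed, items, r):
    r *= r % 4
    if k <= 10:
        return r
    else:
        log(k)
    speed *= r // r
    k = speed - r % r
    items += r % speed
    for rows in speed:
        r += items != items
        if 35 >= 4:
            break
    k = r
    speed *= 33 <= 27
    return k

16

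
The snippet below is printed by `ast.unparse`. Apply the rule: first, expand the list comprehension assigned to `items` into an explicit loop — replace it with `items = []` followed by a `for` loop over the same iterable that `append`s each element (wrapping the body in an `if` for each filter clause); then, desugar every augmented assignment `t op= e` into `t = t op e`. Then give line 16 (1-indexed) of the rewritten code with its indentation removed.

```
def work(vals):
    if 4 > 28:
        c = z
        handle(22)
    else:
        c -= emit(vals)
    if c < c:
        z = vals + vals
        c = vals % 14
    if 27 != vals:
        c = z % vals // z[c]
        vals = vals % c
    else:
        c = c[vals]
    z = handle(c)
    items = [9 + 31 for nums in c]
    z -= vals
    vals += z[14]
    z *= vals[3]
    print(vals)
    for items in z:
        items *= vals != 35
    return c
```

items = []

Transformed code:
def work(vals):
    if 4 > 28:
        c = z
        handle(22)
    else:
        c = c - emit(vals)
    if c < c:
        z = vals + vals
        c = vals % 14
    if 27 != vals:
        c = z % vals // z[c]
        vals = vals % c
    else:
        c = c[vals]
    z = handle(c)
    items = []
    for nums in c:
        items.append(9 + 31)
    z = z - vals
    vals = vals + z[14]
    z = z * vals[3]
    print(vals)
    for items in z:
        items = items * (vals != 35)
    return c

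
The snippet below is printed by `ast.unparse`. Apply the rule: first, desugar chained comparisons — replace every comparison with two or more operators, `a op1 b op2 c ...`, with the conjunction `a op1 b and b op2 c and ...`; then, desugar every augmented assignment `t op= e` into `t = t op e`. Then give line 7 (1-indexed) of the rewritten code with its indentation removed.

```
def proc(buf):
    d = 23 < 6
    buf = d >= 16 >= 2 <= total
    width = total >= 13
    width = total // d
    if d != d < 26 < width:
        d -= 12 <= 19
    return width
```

d = d - (12 <= 19)

Transformed code:
def proc(buf):
    d = 23 < 6
    buf = d >= 16 and 16 >= 2 and (2 <= total)
    width = total >= 13
    width = total // d
    if d != d and d < 26 and (26 < width):
        d = d - (12 <= 19)
    return width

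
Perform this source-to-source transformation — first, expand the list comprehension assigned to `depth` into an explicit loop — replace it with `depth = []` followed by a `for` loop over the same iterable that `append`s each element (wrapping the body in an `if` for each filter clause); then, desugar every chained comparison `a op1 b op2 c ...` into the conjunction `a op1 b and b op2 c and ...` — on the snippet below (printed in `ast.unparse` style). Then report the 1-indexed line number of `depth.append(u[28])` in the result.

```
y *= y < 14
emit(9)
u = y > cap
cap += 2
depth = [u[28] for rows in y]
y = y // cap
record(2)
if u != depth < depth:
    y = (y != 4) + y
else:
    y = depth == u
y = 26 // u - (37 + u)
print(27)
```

Transformed code:
y *= y < 14
emit(9)
u = y > cap
cap += 2
depth = []
for rows in y:
    depth.append(u[28])
y = y // cap
record(2)
if u != depth and depth < depth:
    y = (y != 4) + y
else:
    y = depth == u
y = 26 // u - (37 + u)
print(27)

7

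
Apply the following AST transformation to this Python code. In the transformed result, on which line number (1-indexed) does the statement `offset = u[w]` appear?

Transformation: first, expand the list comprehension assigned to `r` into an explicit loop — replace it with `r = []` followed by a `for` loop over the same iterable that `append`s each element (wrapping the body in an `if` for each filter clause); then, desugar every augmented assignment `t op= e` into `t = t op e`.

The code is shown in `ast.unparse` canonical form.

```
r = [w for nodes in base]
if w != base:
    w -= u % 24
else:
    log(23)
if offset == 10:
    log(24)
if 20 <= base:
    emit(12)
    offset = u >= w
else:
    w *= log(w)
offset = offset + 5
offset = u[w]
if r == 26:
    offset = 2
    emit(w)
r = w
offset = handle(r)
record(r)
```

Transformed code:
r = []
for nodes in base:
    r.append(w)
if w != base:
    w = w - u % 24
else:
    log(23)
if offset == 10:
    log(24)
if 20 <= base:
    emit(12)
    offset = u >= w
else:
    w = w * log(w)
offset = offset + 5
offset = u[w]
if r == 26:
    offset = 2
    emit(w)
r = w
offset = handle(r)
record(r)

16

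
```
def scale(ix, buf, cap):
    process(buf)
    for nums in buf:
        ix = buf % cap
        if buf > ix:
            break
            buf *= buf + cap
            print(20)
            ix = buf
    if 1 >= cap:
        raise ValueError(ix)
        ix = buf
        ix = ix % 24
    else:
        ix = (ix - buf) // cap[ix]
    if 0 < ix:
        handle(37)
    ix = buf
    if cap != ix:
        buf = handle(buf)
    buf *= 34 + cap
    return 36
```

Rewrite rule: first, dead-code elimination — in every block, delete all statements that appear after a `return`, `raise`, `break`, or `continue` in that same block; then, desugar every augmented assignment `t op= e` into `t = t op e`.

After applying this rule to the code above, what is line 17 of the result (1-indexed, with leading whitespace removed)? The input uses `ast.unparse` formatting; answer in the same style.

Transformed code:
def scale(ix, buf, cap):
    process(buf)
    for nums in buf:
        ix = buf % cap
        if buf > ix:
            break
    if 1 >= cap:
        raise ValueError(ix)
    else:
        ix = (ix - buf) // cap[ix]
    if 0 < ix:
        handle(37)
    ix = buf
    if cap != ix:
        buf = handle(buf)
    buf = buf * (34 + cap)
    return 36

return 36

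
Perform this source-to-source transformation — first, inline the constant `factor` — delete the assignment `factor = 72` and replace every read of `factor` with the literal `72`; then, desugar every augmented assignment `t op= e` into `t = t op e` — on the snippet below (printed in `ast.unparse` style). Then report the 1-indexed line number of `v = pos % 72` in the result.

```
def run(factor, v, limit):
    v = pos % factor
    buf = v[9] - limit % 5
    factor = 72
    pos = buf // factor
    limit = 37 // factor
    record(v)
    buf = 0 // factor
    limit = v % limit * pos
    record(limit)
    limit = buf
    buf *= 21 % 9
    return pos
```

Transformed code:
def run(factor, v, limit):
    v = pos % 72
    buf = v[9] - limit % 5
    pos = buf // 72
    limit = 37 // 72
    record(v)
    buf = 0 // 72
    limit = v % limit * pos
    record(limit)
    limit = buf
    buf = buf * (21 % 9)
    return pos

2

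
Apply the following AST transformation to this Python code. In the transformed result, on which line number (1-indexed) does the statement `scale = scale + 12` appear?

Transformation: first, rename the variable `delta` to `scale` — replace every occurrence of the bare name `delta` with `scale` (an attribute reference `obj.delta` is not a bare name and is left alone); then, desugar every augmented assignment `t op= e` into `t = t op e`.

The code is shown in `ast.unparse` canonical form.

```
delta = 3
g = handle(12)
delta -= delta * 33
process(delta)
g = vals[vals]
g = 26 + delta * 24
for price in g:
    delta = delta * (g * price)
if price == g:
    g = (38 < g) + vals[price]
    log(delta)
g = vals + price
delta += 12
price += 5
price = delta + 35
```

Transformed code:
scale = 3
g = handle(12)
scale = scale - scale * 33
process(scale)
g = vals[vals]
g = 26 + scale * 24
for price in g:
    scale = scale * (g * price)
if price == g:
    g = (38 < g) + vals[price]
    log(scale)
g = vals + price
scale = scale + 12
price = price + 5
price = scale + 35

13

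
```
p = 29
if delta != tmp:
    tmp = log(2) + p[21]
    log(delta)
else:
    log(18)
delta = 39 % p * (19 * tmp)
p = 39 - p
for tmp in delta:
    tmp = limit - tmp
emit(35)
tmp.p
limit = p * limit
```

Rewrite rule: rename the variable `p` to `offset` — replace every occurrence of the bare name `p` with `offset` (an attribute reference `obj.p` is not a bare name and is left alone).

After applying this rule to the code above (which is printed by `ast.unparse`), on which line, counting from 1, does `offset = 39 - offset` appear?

8

Transformed code:
offset = 29
if delta != tmp:
    tmp = log(2) + offset[21]
    log(delta)
else:
    log(18)
delta = 39 % offset * (19 * tmp)
offset = 39 - offset
for tmp in delta:
    tmp = limit - tmp
emit(35)
tmp.p
limit = offset * limit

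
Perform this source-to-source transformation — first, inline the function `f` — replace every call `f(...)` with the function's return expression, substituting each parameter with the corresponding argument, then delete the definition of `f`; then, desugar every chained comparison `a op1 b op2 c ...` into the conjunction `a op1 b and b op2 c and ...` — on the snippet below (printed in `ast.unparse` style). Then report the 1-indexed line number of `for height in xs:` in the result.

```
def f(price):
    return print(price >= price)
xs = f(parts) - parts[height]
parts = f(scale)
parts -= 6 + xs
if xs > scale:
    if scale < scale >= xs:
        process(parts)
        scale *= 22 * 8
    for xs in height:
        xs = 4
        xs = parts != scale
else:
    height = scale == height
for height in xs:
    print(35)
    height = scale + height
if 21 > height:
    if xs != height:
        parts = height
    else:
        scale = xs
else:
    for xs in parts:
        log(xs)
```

Transformed code:
xs = print(parts >= parts) - parts[height]
parts = print(scale >= scale)
parts -= 6 + xs
if xs > scale:
    if scale < scale and scale >= xs:
        process(parts)
        scale *= 22 * 8
    for xs in height:
        xs = 4
        xs = parts != scale
else:
    height = scale == height
for height in xs:
    print(35)
    height = scale + height
if 21 > height:
    if xs != height:
        parts = height
    else:
        scale = xs
else:
    for xs in parts:
        log(xs)

13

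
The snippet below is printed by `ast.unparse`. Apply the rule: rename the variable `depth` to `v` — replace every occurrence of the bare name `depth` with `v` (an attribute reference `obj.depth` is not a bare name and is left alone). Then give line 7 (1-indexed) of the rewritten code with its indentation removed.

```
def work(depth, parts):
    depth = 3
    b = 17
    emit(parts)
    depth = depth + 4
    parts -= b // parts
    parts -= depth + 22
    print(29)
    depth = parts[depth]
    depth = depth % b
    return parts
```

parts -= v + 22

Transformed code:
def work(v, parts):
    v = 3
    b = 17
    emit(parts)
    v = v + 4
    parts -= b // parts
    parts -= v + 22
    print(29)
    v = parts[v]
    v = v % b
    return parts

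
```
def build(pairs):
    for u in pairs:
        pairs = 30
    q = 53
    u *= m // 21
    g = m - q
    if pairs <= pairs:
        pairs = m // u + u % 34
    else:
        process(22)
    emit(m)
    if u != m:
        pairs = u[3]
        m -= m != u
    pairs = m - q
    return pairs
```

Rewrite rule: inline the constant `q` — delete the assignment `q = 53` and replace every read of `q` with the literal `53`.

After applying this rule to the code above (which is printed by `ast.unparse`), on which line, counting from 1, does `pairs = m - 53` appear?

14

Transformed code:
def build(pairs):
    for u in pairs:
        pairs = 30
    u *= m // 21
    g = m - 53
    if pairs <= pairs:
        pairs = m // u + u % 34
    else:
        process(22)
    emit(m)
    if u != m:
        pairs = u[3]
        m -= m != u
    pairs = m - 53
    return pairs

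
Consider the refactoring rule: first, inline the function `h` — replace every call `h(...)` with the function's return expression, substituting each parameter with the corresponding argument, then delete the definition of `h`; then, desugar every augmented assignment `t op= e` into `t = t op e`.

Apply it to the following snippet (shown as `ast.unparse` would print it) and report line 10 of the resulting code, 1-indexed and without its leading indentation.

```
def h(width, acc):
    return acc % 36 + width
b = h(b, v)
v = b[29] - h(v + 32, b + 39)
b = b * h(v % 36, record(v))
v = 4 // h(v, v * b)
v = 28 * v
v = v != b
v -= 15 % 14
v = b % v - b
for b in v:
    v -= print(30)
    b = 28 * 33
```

v = v - print(30)

Transformed code:
b = v % 36 + b
v = b[29] - ((b + 39) % 36 + (v + 32))
b = b * (record(v) % 36 + v % 36)
v = 4 // (v * b % 36 + v)
v = 28 * v
v = v != b
v = v - 15 % 14
v = b % v - b
for b in v:
    v = v - print(30)
    b = 28 * 33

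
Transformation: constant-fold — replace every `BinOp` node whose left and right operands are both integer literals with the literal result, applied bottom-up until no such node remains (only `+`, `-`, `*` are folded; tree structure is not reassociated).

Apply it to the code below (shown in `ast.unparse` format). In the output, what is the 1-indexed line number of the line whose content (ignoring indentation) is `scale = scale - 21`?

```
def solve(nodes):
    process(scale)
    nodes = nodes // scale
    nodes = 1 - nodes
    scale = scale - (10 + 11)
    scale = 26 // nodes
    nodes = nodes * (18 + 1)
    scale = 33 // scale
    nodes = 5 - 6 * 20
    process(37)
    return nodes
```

5

Transformed code:
def solve(nodes):
    process(scale)
    nodes = nodes // scale
    nodes = 1 - nodes
    scale = scale - 21
    scale = 26 // nodes
    nodes = nodes * 19
    scale = 33 // scale
    nodes = -115
    process(37)
    return nodes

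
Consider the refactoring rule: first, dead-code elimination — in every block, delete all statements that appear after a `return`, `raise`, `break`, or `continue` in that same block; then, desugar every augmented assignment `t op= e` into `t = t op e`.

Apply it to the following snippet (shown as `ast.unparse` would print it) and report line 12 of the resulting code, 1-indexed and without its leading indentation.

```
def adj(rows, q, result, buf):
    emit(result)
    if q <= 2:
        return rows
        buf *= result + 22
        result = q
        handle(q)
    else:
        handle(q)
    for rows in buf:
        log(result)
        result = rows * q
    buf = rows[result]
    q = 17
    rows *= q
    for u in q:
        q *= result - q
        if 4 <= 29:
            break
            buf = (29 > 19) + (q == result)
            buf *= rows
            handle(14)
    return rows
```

Transformed code:
def adj(rows, q, result, buf):
    emit(result)
    if q <= 2:
        return rows
    else:
        handle(q)
    for rows in buf:
        log(result)
        result = rows * q
    buf = rows[result]
    q = 17
    rows = rows * q
    for u in q:
        q = q * (result - q)
        if 4 <= 29:
            break
    return rows

rows = rows * q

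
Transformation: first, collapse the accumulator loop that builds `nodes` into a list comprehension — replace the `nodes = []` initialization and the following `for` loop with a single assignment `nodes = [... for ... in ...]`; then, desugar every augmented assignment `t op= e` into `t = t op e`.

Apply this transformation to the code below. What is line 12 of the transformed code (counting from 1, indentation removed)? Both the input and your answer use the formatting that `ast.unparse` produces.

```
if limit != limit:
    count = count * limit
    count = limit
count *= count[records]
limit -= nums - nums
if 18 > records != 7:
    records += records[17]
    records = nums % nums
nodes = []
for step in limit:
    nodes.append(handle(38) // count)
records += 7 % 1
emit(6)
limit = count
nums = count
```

limit = count

Transformed code:
if limit != limit:
    count = count * limit
    count = limit
count = count * count[records]
limit = limit - (nums - nums)
if 18 > records != 7:
    records = records + records[17]
    records = nums % nums
nodes = [handle(38) // count for step in limit]
records = records + 7 % 1
emit(6)
limit = count
nums = count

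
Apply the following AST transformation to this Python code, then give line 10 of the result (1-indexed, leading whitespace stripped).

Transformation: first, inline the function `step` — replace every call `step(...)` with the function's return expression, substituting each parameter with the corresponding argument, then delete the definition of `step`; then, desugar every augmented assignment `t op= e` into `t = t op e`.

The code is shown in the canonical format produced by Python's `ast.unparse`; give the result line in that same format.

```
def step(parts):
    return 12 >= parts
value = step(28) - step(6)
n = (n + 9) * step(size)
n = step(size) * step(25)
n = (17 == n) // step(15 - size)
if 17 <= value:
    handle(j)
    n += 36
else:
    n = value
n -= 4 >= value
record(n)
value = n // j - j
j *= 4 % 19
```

Transformed code:
value = (12 >= 28) - (12 >= 6)
n = (n + 9) * (12 >= size)
n = (12 >= size) * (12 >= 25)
n = (17 == n) // (12 >= 15 - size)
if 17 <= value:
    handle(j)
    n = n + 36
else:
    n = value
n = n - (4 >= value)
record(n)
value = n // j - j
j = j * (4 % 19)

n = n - (4 >= value)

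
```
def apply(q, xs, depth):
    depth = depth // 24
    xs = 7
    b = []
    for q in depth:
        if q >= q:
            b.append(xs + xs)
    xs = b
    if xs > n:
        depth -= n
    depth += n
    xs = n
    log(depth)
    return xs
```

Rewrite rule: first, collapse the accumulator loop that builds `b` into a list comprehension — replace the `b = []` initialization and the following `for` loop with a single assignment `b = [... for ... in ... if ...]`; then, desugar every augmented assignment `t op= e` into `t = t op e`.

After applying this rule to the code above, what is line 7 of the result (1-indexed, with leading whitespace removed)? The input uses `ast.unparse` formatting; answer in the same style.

depth = depth - n

Transformed code:
def apply(q, xs, depth):
    depth = depth // 24
    xs = 7
    b = [xs + xs for q in depth if q >= q]
    xs = b
    if xs > n:
        depth = depth - n
    depth = depth + n
    xs = n
    log(depth)
    return xs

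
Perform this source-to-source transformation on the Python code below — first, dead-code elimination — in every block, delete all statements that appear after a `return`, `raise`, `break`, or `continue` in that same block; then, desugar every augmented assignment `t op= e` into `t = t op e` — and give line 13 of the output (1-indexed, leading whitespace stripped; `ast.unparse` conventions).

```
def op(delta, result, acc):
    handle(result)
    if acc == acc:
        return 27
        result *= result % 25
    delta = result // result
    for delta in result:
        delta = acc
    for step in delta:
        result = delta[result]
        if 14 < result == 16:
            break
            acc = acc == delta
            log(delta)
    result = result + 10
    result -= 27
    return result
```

Transformed code:
def op(delta, result, acc):
    handle(result)
    if acc == acc:
        return 27
    delta = result // result
    for delta in result:
        delta = acc
    for step in delta:
        result = delta[result]
        if 14 < result == 16:
            break
    result = result + 10
    result = result - 27
    return result

result = result - 27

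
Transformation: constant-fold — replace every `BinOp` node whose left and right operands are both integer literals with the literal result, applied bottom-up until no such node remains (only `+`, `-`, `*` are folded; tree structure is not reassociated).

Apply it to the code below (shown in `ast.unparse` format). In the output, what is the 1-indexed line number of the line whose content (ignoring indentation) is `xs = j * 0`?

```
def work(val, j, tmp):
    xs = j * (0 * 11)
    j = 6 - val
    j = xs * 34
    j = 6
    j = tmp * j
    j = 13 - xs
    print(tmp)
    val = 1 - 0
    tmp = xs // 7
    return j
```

Transformed code:
def work(val, j, tmp):
    xs = j * 0
    j = 6 - val
    j = xs * 34
    j = 6
    j = tmp * j
    j = 13 - xs
    print(tmp)
    val = 1
    tmp = xs // 7
    return j

2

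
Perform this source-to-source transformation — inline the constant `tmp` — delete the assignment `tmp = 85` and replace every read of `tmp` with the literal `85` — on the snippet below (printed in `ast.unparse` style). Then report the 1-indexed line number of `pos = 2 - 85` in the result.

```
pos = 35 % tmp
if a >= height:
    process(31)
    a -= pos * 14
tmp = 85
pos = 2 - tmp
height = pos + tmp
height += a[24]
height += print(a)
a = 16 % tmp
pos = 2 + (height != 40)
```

Transformed code:
pos = 35 % 85
if a >= height:
    process(31)
    a -= pos * 14
pos = 2 - 85
height = pos + 85
height += a[24]
height += print(a)
a = 16 % 85
pos = 2 + (height != 40)

5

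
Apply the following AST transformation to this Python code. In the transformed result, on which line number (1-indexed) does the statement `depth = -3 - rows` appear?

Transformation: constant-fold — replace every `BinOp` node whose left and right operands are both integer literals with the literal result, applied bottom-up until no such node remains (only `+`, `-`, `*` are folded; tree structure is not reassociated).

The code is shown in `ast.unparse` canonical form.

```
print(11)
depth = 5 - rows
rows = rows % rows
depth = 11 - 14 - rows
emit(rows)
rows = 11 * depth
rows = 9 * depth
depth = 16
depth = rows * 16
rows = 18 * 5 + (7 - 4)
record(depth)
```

Transformed code:
print(11)
depth = 5 - rows
rows = rows % rows
depth = -3 - rows
emit(rows)
rows = 11 * depth
rows = 9 * depth
depth = 16
depth = rows * 16
rows = 93
record(depth)

4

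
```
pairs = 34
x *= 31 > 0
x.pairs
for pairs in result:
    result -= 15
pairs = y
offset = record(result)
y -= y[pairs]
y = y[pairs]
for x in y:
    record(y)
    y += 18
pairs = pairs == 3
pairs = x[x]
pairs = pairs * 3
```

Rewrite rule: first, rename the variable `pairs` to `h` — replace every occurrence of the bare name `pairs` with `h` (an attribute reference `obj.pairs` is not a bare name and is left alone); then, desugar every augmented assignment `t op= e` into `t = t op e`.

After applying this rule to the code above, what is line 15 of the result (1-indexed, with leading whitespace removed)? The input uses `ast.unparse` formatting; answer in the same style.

h = h * 3

Transformed code:
h = 34
x = x * (31 > 0)
x.pairs
for h in result:
    result = result - 15
h = y
offset = record(result)
y = y - y[h]
y = y[h]
for x in y:
    record(y)
    y = y + 18
h = h == 3
h = x[x]
h = h * 3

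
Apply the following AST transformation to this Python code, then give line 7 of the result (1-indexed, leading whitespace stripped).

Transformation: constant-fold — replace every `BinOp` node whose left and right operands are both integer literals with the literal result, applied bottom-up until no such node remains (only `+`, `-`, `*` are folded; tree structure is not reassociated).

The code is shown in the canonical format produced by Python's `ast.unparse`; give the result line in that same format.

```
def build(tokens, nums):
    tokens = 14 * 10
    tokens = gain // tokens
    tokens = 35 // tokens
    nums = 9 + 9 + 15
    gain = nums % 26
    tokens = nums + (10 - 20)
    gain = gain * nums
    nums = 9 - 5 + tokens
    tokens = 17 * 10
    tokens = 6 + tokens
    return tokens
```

Transformed code:
def build(tokens, nums):
    tokens = 140
    tokens = gain // tokens
    tokens = 35 // tokens
    nums = 33
    gain = nums % 26
    tokens = nums + -10
    gain = gain * nums
    nums = 4 + tokens
    tokens = 170
    tokens = 6 + tokens
    return tokens

tokens = nums + -10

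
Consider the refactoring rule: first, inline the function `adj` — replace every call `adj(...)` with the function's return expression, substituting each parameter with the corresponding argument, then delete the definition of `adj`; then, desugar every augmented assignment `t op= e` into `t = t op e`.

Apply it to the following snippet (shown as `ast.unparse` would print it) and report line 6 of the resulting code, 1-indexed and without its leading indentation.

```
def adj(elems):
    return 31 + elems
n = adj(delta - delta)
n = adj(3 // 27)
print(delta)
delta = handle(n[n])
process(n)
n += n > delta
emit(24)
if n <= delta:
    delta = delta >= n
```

Transformed code:
n = 31 + (delta - delta)
n = 31 + 3 // 27
print(delta)
delta = handle(n[n])
process(n)
n = n + (n > delta)
emit(24)
if n <= delta:
    delta = delta >= n

n = n + (n > delta)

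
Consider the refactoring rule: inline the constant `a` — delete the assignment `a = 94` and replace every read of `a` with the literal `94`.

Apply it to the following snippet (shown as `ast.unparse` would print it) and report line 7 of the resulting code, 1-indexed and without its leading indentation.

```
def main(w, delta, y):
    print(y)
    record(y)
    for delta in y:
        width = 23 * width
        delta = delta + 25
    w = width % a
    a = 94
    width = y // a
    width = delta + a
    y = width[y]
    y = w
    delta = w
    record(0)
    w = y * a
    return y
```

w = width % 94

Transformed code:
def main(w, delta, y):
    print(y)
    record(y)
    for delta in y:
        width = 23 * width
        delta = delta + 25
    w = width % 94
    width = y // 94
    width = delta + 94
    y = width[y]
    y = w
    delta = w
    record(0)
    w = y * 94
    return y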